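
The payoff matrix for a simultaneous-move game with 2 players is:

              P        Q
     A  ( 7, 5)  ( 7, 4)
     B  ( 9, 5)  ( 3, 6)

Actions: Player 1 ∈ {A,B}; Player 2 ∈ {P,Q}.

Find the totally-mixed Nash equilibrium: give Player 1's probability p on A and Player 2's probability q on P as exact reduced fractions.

P1 indiff ⇒ q·7+(1-q)·7 = q·9+(1-q)·3 ⇒ q(-2) = (1-q)(-4) ⇒ q = 2/3
P2 indiff ⇒ p·5+(1-p)·5 = p·4+(1-p)·6 ⇒ p(1) = (1-p)(1) ⇒ p = 1/2

P1 mixes 1/2 on A; P2 mixes 2/3 on P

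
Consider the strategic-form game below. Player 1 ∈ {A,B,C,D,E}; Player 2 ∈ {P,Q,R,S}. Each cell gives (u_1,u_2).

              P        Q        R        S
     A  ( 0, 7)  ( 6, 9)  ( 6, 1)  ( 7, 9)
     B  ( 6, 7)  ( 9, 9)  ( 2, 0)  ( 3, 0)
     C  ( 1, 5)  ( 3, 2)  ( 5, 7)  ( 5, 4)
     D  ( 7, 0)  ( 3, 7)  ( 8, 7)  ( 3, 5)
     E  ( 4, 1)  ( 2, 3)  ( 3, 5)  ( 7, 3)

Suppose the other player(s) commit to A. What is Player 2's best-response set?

u_2(P vs A) = 7
u_2(Q vs A) = 9
u_2(R vs A) = 1
u_2(S vs A) = 9
max payoff 9 at {Q,S}

BR_2 = {Q,S}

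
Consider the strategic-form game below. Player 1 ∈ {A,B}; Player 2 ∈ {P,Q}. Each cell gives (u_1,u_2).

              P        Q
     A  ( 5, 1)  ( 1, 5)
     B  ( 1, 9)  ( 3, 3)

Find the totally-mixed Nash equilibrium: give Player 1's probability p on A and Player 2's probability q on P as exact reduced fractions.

p=3/5, q=1/3

P1 indiff ⇒ q·5+(1-q)·1 = q·1+(1-q)·3 ⇒ q(4) = (1-q)(2) ⇒ q = 1/3
P2 indiff ⇒ p·1+(1-p)·9 = p·5+(1-p)·3 ⇒ p(-4) = (1-p)(-6) ⇒ p = 3/5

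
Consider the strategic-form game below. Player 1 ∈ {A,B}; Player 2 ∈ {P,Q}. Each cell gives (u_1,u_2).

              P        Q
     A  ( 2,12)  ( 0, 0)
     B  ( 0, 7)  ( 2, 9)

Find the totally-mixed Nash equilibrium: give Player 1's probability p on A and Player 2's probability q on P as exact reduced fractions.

p=1/7, q=1/2

P1 indiff ⇒ q·2+(1-q)·0 = q·0+(1-q)·2 ⇒ q(2) = (1-q)(2) ⇒ q = 1/2
P2 indiff ⇒ p·12+(1-p)·7 = p·0+(1-p)·9 ⇒ p(12) = (1-p)(2) ⇒ p = 1/7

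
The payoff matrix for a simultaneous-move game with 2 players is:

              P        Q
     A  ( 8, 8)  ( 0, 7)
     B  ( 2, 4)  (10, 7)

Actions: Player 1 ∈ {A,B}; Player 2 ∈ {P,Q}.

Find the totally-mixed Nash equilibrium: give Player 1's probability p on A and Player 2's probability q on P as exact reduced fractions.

P1 indiff ⇒ q·8+(1-q)·0 = q·2+(1-q)·10 ⇒ q(6) = (1-q)(10) ⇒ q = 5/8
P2 indiff ⇒ p·8+(1-p)·4 = p·7+(1-p)·7 ⇒ p(1) = (1-p)(3) ⇒ p = 3/4

P1 mixes 3/4 on A; P2 mixes 5/8 on P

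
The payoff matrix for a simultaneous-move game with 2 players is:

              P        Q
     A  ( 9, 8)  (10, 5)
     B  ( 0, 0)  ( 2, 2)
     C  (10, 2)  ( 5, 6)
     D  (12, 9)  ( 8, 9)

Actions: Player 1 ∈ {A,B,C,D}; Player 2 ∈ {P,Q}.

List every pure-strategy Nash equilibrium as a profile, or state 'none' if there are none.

(A,P): not NE [P1→D gives 12>9]
(A,Q): not NE [P2→P gives 8>5]
(B,P): not NE [P1→D gives 12>0; P2→Q gives 2>0]
(B,Q): not NE [P1→A gives 10>2]
(C,P): not NE [P1→D gives 12>10; P2→Q gives 6>2]
(C,Q): not NE [P1→A gives 10>5]
(D,P): NE
(D,Q): not NE [P1→A gives 10>8]

PSNE = {(D,P)}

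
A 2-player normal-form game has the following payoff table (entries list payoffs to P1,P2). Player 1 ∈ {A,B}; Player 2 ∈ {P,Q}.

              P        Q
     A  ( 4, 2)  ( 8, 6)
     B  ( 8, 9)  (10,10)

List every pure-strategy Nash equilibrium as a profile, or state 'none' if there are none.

PSNE = {(B,Q)}

(A,P): not NE [P1→B gives 8>4; P2→Q gives 6>2]
(A,Q): not NE [P1→B gives 10>8]
(B,P): not NE [P2→Q gives 10>9]
(B,Q): NE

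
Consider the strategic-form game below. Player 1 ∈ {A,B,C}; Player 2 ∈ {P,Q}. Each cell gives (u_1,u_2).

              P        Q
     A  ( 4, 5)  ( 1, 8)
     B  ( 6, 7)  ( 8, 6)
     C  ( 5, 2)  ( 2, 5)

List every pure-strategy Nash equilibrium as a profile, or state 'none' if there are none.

PSNE = {(B,P)}

(A,P): not NE [P1→B gives 6>4; P2→Q gives 8>5]
(A,Q): not NE [P1→B gives 8>1]
(B,P): NE
(B,Q): not NE [P2→P gives 7>6]
(C,P): not NE [P1→B gives 6>5; P2→Q gives 5>2]
(C,Q): not NE [P1→B gives 8>2]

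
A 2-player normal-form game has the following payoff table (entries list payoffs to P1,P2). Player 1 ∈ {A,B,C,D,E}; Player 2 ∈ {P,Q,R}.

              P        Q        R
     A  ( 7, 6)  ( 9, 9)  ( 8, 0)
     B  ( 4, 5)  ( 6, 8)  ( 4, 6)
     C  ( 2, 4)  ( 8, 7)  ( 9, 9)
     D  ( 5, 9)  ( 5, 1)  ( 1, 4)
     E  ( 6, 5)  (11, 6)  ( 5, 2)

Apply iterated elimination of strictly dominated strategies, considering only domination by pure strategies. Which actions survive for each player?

P1 drop B (A beats it: P:7>4 Q:9>6 R:8>4)
P1 drop D (A beats it: P:7>5 Q:9>5 R:8>1)
P2 drop P (Q beats it: A:9>6 C:7>4 E:6>5)
P1→{A,C,E} P2→{Q,R}

Survivors P1:{A,C,E} P2:{Q,R}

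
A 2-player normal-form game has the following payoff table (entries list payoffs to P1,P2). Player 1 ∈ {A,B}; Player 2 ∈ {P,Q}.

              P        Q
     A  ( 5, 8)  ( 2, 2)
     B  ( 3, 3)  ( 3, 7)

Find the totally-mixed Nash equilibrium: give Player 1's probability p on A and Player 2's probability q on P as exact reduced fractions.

p=2/5, q=1/3

P1 indiff ⇒ q·5+(1-q)·2 = q·3+(1-q)·3 ⇒ q(2) = (1-q)(1) ⇒ q = 1/3
P2 indiff ⇒ p·8+(1-p)·3 = p·2+(1-p)·7 ⇒ p(6) = (1-p)(4) ⇒ p = 2/5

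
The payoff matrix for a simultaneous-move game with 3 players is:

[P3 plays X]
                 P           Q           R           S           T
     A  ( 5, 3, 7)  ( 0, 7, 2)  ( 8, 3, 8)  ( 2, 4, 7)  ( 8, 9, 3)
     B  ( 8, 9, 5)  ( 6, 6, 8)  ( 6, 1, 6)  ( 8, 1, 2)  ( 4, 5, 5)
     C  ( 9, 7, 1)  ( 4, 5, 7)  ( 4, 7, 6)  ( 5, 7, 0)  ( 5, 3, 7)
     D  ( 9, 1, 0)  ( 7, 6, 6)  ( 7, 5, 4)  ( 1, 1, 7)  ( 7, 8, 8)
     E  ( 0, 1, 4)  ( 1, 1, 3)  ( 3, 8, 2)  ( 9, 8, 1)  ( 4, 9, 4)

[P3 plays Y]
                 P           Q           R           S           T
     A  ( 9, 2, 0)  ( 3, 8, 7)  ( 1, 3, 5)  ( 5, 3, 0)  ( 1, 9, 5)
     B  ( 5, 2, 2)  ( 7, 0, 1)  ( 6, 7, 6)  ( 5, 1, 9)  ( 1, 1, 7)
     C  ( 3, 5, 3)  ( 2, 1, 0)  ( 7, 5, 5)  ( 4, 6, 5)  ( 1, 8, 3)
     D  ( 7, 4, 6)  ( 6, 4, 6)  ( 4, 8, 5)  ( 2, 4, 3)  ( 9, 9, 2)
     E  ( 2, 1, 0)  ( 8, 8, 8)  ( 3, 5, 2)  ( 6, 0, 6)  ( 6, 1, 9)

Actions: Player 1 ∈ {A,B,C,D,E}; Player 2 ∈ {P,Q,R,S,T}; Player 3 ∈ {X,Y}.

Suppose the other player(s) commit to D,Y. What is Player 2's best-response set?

u_2(P vs D,Y) = 4
u_2(Q vs D,Y) = 4
u_2(R vs D,Y) = 8
u_2(S vs D,Y) = 4
u_2(T vs D,Y) = 9
max payoff 9 at {T}

argmax u_2 = {T}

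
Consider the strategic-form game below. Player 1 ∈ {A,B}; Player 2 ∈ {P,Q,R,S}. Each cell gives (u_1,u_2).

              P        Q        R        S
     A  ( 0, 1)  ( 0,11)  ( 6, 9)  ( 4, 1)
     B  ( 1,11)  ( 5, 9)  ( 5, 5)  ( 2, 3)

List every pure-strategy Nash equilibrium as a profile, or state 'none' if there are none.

(A,P): not NE [P1→B gives 1>0; P2→Q gives 11>1]
(A,Q): not NE [P1→B gives 5>0]
(A,R): not NE [P2→Q gives 11>9]
(A,S): not NE [P2→Q gives 11>1]
(B,P): NE
(B,Q): not NE [P2→P gives 11>9]
(B,R): not NE [P1→A gives 6>5; P2→P gives 11>5]
(B,S): not NE [P1→A gives 4>2; P2→P gives 11>3]

Nash profiles: (B,P)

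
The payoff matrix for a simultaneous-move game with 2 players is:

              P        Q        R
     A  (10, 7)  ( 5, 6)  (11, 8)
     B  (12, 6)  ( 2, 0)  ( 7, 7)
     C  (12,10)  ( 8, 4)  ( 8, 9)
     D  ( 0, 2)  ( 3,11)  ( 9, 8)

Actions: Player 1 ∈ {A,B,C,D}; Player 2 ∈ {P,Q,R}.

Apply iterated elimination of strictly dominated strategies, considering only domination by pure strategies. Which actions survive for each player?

IESDS → P1:{A,B,C} P2:{P,R}

P1 drop D (A beats it: P:10>0 Q:5>3 R:11>9)
P2 drop Q (P beats it: A:7>6 B:6>0 C:10>4)
P1→{A,B,C} P2→{P,R}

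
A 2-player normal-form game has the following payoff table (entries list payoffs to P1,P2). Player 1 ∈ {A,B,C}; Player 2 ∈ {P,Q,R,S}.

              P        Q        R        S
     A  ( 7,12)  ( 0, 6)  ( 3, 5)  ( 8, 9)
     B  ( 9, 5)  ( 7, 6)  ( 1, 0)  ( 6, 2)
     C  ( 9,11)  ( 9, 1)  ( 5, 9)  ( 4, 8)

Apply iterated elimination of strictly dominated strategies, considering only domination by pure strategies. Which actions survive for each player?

IESDS → P1:{B,C} P2:{P,Q}

P2 drop R (P beats it: A:12>5 B:5>0 C:11>9)
P2 drop S (P beats it: A:12>9 B:5>2 C:11>8)
P1 drop A (B beats it: P:9>7 Q:7>0)
P1→{B,C} P2→{P,Q}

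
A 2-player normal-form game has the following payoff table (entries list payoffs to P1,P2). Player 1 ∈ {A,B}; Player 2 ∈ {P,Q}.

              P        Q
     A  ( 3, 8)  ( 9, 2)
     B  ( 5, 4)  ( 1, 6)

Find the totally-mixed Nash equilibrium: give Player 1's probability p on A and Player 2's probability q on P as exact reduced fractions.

(p,q) = (1/4, 4/5)

P1 indiff ⇒ q·3+(1-q)·9 = q·5+(1-q)·1 ⇒ q(-2) = (1-q)(-8) ⇒ q = 4/5
P2 indiff ⇒ p·8+(1-p)·4 = p·2+(1-p)·6 ⇒ p(6) = (1-p)(2) ⇒ p = 1/4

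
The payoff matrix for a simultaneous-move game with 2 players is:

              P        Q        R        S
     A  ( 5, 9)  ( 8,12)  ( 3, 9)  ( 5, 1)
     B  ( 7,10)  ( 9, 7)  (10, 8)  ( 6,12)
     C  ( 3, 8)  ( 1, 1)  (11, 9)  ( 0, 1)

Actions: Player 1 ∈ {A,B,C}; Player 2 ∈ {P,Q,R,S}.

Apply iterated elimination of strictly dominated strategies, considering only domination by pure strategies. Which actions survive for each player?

P1 drop A (B beats it: P:7>5 Q:9>8 R:10>3 S:6>5)
P2 drop Q (P beats it: B:10>7 C:8>1)
P1→{B,C} P2→{P,R,S}

Remaining: P1:{B,C} P2:{P,R,S}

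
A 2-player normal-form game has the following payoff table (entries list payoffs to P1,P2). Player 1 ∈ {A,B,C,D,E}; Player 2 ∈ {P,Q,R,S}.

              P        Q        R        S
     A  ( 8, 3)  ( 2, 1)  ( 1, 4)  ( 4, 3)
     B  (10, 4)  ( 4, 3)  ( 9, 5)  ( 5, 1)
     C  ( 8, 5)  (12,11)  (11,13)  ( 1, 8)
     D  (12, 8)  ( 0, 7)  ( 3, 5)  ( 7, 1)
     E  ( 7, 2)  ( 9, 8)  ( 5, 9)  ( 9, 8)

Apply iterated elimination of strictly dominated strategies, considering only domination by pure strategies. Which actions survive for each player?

Survivors P1:{B,C,D} P2:{P,Q,R}

P1 drop A (B beats it: P:10>8 Q:4>2 R:9>1 S:5>4)
P2 drop S (R beats it: B:5>1 C:13>8 D:5>1 E:9>8)
P1 drop E (C beats it: P:8>7 Q:12>9 R:11>5)
P1→{B,C,D} P2→{P,Q,R}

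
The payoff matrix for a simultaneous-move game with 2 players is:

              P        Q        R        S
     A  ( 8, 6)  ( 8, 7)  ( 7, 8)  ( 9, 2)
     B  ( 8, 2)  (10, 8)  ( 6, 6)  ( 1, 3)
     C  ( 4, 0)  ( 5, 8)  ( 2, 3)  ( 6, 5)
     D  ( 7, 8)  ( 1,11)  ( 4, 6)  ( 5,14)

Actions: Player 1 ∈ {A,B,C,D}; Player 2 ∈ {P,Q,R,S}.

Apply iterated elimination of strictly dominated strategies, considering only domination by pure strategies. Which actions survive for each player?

Survivors P1:{A,B} P2:{Q,R}

P1 drop C (A beats it: P:8>4 Q:8>5 R:7>2 S:9>6)
P1 drop D (A beats it: P:8>7 Q:8>1 R:7>4 S:9>5)
P2 drop P (Q beats it: A:7>6 B:8>2)
P2 drop S (Q beats it: A:7>2 B:8>3)
P1→{A,B} P2→{Q,R}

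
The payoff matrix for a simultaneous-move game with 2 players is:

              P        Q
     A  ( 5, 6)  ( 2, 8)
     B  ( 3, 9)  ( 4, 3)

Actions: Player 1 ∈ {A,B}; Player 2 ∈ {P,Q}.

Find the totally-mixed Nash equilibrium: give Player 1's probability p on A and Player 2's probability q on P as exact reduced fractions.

(p,q) = (3/4, 1/2)

P1 indiff ⇒ q·5+(1-q)·2 = q·3+(1-q)·4 ⇒ q(2) = (1-q)(2) ⇒ q = 1/2
P2 indiff ⇒ p·6+(1-p)·9 = p·8+(1-p)·3 ⇒ p(-2) = (1-p)(-6) ⇒ p = 3/4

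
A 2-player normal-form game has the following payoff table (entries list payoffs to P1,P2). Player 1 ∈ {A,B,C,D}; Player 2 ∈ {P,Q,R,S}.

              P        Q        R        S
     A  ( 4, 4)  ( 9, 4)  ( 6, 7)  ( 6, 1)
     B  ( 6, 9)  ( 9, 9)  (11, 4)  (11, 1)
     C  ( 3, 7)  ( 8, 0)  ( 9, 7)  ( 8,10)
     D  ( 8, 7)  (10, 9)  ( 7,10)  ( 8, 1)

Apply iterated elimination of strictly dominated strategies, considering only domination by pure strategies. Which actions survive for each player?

IESDS → P1:{B,D} P2:{P,Q,R}

P1 drop A (D beats it: P:8>4 Q:10>9 R:7>6 S:8>6)
P1 drop C (B beats it: P:6>3 Q:9>8 R:11>9 S:11>8)
P2 drop S (P beats it: B:9>1 D:7>1)
P1→{B,D} P2→{P,Q,R}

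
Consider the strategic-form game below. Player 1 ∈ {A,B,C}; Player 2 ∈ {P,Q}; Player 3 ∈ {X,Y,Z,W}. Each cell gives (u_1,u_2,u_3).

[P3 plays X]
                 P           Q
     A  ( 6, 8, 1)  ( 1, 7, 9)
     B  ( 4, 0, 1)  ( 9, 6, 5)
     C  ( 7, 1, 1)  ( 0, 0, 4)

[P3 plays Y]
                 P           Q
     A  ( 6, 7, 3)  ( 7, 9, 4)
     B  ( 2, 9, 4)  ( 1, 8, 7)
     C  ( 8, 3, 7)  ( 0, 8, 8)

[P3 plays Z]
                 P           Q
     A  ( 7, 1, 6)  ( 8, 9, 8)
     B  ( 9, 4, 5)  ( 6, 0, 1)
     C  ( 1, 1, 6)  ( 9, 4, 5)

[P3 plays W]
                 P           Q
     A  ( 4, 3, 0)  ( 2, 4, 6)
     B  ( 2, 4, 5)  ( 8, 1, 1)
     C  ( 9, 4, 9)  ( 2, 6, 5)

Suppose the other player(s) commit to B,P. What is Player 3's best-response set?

BR_3 = {Z,W}

u_3(X vs B,P) = 1
u_3(Y vs B,P) = 4
u_3(Z vs B,P) = 5
u_3(W vs B,P) = 5
max payoff 5 at {Z,W}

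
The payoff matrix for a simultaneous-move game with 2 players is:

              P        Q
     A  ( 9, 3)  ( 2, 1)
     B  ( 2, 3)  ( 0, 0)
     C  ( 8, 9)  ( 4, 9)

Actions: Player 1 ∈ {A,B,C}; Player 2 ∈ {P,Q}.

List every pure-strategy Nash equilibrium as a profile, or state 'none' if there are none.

NE set: (A,P), (C,Q)

(A,P): NE
(A,Q): not NE [P1→C gives 4>2; P2→P gives 3>1]
(B,P): not NE [P1→A gives 9>2]
(B,Q): not NE [P1→C gives 4>0; P2→P gives 3>0]
(C,P): not NE [P1→A gives 9>8]
(C,Q): NE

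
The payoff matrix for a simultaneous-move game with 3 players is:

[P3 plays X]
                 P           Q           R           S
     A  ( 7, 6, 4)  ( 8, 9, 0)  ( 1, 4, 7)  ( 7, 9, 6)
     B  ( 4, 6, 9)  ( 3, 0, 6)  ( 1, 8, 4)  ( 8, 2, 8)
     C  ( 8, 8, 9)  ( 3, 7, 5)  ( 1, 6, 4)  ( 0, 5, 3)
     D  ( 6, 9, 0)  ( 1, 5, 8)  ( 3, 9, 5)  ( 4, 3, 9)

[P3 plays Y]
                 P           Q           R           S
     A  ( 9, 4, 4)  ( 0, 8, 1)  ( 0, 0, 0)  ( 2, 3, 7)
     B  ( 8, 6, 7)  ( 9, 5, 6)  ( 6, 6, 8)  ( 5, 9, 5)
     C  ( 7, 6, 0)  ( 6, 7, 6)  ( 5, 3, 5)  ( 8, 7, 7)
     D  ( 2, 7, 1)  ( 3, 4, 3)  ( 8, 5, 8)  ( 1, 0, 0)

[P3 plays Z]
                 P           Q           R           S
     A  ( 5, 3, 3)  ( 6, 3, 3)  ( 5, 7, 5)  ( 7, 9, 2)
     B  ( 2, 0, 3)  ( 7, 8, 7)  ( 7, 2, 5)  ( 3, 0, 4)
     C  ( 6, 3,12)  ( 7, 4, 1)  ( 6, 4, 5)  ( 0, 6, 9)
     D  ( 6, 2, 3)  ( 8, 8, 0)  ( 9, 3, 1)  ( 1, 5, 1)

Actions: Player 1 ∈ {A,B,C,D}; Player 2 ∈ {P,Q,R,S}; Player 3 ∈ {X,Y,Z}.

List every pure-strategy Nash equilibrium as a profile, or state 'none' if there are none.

PSNE: ∅

(A,P,X): not NE [P1→C gives 8>7; P2→S gives 9>6]
(A,P,Y): not NE [P2→Q gives 8>4]
(A,P,Z): not NE [P1→D gives 6>5; P2→S gives 9>3; P3→Y gives 4>3]
(A,Q,X): not NE [P3→Z gives 3>0]
(A,Q,Y): not NE [P1→B gives 9>0; P3→Z gives 3>1]
(A,Q,Z): not NE [P1→D gives 8>6; P2→S gives 9>3]
(A,R,X): not NE [P1→D gives 3>1; P2→S gives 9>4]
(A,R,Y): not NE [P1→D gives 8>0; P2→Q gives 8>0; P3→X gives 7>0]
(A,R,Z): not NE [P1→D gives 9>5; P2→S gives 9>7; P3→X gives 7>5]
(A,S,X): not NE [P1→B gives 8>7; P3→Y gives 7>6]
(A,S,Y): not NE [P1→C gives 8>2; P2→Q gives 8>3]
(A,S,Z): not NE [P3→Y gives 7>2]
(B,P,X): not NE [P1→C gives 8>4; P2→R gives 8>6]
(B,P,Y): not NE [P1→A gives 9>8; P2→S gives 9>6; P3→X gives 9>7]
(B,P,Z): not NE [P1→D gives 6>2; P2→Q gives 8>0; P3→X gives 9>3]
(B,Q,X): not NE [P1→A gives 8>3; P2→R gives 8>0; P3→Z gives 7>6]
(B,Q,Y): not NE [P2→S gives 9>5; P3→Z gives 7>6]
(B,Q,Z): not NE [P1→D gives 8>7]
(B,R,X): not NE [P1→D gives 3>1; P3→Y gives 8>4]
(B,R,Y): not NE [P1→D gives 8>6; P2→S gives 9>6]
(B,R,Z): not NE [P1→D gives 9>7; P2→Q gives 8>2; P3→Y gives 8>5]
(B,S,X): not NE [P2→R gives 8>2]
(B,S,Y): not NE [P1→C gives 8>5; P3→X gives 8>5]
(B,S,Z): not NE [P1→A gives 7>3; P2→Q gives 8>0; P3→X gives 8>4]
(C,P,X): not NE [P3→Z gives 12>9]
(C,P,Y): not NE [P1→A gives 9>7; P2→S gives 7>6; P3→Z gives 12>0]
(C,P,Z): not NE [P2→S gives 6>3]
(C,Q,X): not NE [P1→A gives 8>3; P2→P gives 8>7; P3→Y gives 6>5]
(C,Q,Y): not NE [P1→B gives 9>6]
(C,Q,Z): not NE [P1→D gives 8>7; P2→S gives 6>4; P3→Y gives 6>1]
(C,R,X): not NE [P1→D gives 3>1; P2→P gives 8>6; P3→Z gives 5>4]
(C,R,Y): not NE [P1→D gives 8>5; P2→S gives 7>3]
(C,R,Z): not NE [P1→D gives 9>6; P2→S gives 6>4]
(C,S,X): not NE [P1→B gives 8>0; P2→P gives 8>5; P3→Z gives 9>3]
(C,S,Y): not NE [P3→Z gives 9>7]
(C,S,Z): not NE [P1→A gives 7>0]
(D,P,X): not NE [P1→C gives 8>6; P3→Z gives 3>0]
(D,P,Y): not NE [P1→A gives 9>2; P3→Z gives 3>1]
(D,P,Z): not NE [P2→Q gives 8>2]
(D,Q,X): not NE [P1→A gives 8>1; P2→R gives 9>5]
(D,Q,Y): not NE [P1→B gives 9>3; P2→P gives 7>4; P3→X gives 8>3]
(D,Q,Z): not NE [P3→X gives 8>0]
(D,R,X): not NE [P3→Y gives 8>5]
(D,R,Y): not NE [P2→P gives 7>5]
(D,R,Z): not NE [P2→Q gives 8>3; P3→Y gives 8>1]
(D,S,X): not NE [P1→B gives 8>4; P2→R gives 9>3]
(D,S,Y): not NE [P1→C gives 8>1; P2→P gives 7>0; P3→X gives 9>0]
(D,S,Z): not NE [P1→A gives 7>1; P2→Q gives 8>5; P3→X gives 9>1]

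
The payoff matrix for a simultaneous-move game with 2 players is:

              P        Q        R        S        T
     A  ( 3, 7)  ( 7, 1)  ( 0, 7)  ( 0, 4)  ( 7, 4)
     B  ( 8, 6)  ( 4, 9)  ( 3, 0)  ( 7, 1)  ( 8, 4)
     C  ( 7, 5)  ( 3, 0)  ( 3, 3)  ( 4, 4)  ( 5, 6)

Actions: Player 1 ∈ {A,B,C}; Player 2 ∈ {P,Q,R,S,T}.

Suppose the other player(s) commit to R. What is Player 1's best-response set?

BR_1 = {B,C}

u_1(A vs R) = 0
u_1(B vs R) = 3
u_1(C vs R) = 3
max payoff 3 at {B,C}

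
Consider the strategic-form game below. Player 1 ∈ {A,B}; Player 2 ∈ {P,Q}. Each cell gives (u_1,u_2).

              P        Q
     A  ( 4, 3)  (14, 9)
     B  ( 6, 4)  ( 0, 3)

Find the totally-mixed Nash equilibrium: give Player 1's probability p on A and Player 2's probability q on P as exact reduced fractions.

P1 indiff ⇒ q·4+(1-q)·14 = q·6+(1-q)·0 ⇒ q(-2) = (1-q)(-14) ⇒ q = 7/8
P2 indiff ⇒ p·3+(1-p)·4 = p·9+(1-p)·3 ⇒ p(-6) = (1-p)(-1) ⇒ p = 1/7

p=1/7, q=7/8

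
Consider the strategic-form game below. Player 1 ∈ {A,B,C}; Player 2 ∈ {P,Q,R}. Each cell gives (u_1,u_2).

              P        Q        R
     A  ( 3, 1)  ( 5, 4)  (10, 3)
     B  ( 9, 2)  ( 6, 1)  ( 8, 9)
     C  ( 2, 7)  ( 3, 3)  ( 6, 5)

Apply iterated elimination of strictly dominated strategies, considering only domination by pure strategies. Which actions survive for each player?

Remaining: P1:{A,B} P2:{Q,R}

P1 drop C (A beats it: P:3>2 Q:5>3 R:10>6)
P2 drop P (R beats it: A:3>1 B:9>2)
P1→{A,B} P2→{Q,R}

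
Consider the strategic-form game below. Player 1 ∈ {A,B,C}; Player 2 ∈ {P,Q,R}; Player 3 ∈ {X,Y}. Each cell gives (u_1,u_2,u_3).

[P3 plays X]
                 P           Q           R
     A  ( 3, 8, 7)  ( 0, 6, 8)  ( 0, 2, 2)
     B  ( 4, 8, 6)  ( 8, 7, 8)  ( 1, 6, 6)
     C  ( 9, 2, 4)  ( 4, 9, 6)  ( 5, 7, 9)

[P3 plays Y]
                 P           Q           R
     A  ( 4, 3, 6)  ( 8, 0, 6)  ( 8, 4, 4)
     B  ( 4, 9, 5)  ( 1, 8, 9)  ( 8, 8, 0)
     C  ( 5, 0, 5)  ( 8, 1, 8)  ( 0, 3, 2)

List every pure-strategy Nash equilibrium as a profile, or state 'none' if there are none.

(A,P,X): not NE [P1→C gives 9>3]
(A,P,Y): not NE [P1→C gives 5>4; P2→R gives 4>3; P3→X gives 7>6]
(A,Q,X): not NE [P1→B gives 8>0; P2→P gives 8>6]
(A,Q,Y): not NE [P2→R gives 4>0; P3→X gives 8>6]
(A,R,X): not NE [P1→C gives 5>0; P2→P gives 8>2; P3→Y gives 4>2]
(A,R,Y): NE
(B,P,X): not NE [P1→C gives 9>4]
(B,P,Y): not NE [P1→C gives 5>4; P3→X gives 6>5]
(B,Q,X): not NE [P2→P gives 8>7; P3→Y gives 9>8]
(B,Q,Y): not NE [P1→C gives 8>1; P2→P gives 9>8]
(B,R,X): not NE [P1→C gives 5>1; P2→P gives 8>6]
(B,R,Y): not NE [P2→P gives 9>8; P3→X gives 6>0]
(C,P,X): not NE [P2→Q gives 9>2; P3→Y gives 5>4]
(C,P,Y): not NE [P2→R gives 3>0]
(C,Q,X): not NE [P1→B gives 8>4; P3→Y gives 8>6]
(C,Q,Y): not NE [P2→R gives 3>1]
(C,R,X): not NE [P2→Q gives 9>7]
(C,R,Y): not NE [P1→B gives 8>0; P3→X gives 9>2]

NE set: (A,R,Y)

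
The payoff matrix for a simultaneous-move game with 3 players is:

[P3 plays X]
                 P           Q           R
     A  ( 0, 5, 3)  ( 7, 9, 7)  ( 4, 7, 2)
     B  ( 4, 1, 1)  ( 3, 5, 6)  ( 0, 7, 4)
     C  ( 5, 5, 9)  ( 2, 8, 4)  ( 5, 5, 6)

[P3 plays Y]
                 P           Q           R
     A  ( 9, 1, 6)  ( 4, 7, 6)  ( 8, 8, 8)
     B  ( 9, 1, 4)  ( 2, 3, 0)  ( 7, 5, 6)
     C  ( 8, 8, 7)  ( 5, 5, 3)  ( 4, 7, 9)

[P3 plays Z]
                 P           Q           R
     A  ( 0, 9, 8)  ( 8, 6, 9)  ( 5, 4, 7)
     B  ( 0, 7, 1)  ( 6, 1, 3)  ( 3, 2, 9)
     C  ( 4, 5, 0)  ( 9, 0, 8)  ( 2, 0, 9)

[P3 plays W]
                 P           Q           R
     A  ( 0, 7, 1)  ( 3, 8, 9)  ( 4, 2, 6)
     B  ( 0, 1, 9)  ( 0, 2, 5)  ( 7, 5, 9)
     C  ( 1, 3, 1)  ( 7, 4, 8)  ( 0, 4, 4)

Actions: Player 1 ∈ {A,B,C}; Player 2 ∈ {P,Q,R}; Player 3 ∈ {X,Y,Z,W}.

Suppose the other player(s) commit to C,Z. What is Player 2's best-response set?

argmax u_2 = {P}

u_2(P vs C,Z) = 5
u_2(Q vs C,Z) = 0
u_2(R vs C,Z) = 0
max payoff 5 at {P}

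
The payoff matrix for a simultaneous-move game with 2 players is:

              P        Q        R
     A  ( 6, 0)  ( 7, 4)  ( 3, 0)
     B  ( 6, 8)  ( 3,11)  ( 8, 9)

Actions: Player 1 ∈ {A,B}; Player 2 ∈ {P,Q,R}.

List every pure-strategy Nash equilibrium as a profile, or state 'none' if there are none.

(A,P): not NE [P2→Q gives 4>0]
(A,Q): NE
(A,R): not NE [P1→B gives 8>3; P2→Q gives 4>0]
(B,P): not NE [P2→Q gives 11>8]
(B,Q): not NE [P1→A gives 7>3]
(B,R): not NE [P2→Q gives 11>9]

PSNE = {(A,Q)}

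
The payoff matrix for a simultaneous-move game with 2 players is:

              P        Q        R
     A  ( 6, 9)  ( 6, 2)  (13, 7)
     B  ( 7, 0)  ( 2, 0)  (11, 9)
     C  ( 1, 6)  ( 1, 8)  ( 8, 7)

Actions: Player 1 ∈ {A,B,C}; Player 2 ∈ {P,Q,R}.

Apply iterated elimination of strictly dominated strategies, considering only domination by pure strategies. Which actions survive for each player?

IESDS → P1:{A,B} P2:{P,R}

P1 drop C (A beats it: P:6>1 Q:6>1 R:13>8)
P2 drop Q (R beats it: A:7>2 B:9>0)
P1→{A,B} P2→{P,R}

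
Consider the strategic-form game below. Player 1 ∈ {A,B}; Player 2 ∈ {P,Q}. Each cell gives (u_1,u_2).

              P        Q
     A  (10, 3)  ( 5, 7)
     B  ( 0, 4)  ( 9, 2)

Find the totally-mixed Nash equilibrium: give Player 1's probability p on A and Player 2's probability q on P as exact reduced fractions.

P1 indiff ⇒ q·10+(1-q)·5 = q·0+(1-q)·9 ⇒ q(10) = (1-q)(4) ⇒ q = 2/7
P2 indiff ⇒ p·3+(1-p)·4 = p·7+(1-p)·2 ⇒ p(-4) = (1-p)(-2) ⇒ p = 1/3

p=1/3, q=2/7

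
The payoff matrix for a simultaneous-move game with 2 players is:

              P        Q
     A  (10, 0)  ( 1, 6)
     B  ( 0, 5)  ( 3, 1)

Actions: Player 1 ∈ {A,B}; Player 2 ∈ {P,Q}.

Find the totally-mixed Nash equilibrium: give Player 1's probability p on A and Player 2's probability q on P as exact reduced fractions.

P1 indiff ⇒ q·10+(1-q)·1 = q·0+(1-q)·3 ⇒ q(10) = (1-q)(2) ⇒ q = 1/6
P2 indiff ⇒ p·0+(1-p)·5 = p·6+(1-p)·1 ⇒ p(-6) = (1-p)(-4) ⇒ p = 2/5

(p,q) = (2/5, 1/6)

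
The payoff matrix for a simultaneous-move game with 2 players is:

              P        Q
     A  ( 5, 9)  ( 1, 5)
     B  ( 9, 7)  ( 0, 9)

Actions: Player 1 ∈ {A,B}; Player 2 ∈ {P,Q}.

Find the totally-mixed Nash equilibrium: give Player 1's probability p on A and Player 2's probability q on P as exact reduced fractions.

p=1/3, q=1/5

P1 indiff ⇒ q·5+(1-q)·1 = q·9+(1-q)·0 ⇒ q(-4) = (1-q)(-1) ⇒ q = 1/5
P2 indiff ⇒ p·9+(1-p)·7 = p·5+(1-p)·9 ⇒ p(4) = (1-p)(2) ⇒ p = 1/3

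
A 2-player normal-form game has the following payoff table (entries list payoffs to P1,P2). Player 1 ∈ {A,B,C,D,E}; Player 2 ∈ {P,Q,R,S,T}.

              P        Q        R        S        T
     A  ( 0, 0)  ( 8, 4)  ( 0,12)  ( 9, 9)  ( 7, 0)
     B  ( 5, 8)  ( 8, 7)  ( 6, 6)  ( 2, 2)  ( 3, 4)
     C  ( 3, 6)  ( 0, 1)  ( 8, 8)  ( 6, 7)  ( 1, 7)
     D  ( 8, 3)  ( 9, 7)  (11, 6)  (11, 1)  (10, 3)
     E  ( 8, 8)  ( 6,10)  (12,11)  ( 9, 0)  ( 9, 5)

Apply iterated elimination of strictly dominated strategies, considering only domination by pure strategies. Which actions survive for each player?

Remaining: P1:{D,E} P2:{Q,R}

P1 drop A (D beats it: P:8>0 Q:9>8 R:11>0 S:11>9 T:10>7)
P1 drop B (D beats it: P:8>5 Q:9>8 R:11>6 S:11>2 T:10>3)
P1 drop C (D beats it: P:8>3 Q:9>0 R:11>8 S:11>6 T:10>1)
P2 drop P (Q beats it: D:7>3 E:10>8)
P2 drop S (Q beats it: D:7>1 E:10>0)
P2 drop T (Q beats it: D:7>3 E:10>5)
P1→{D,E} P2→{Q,R}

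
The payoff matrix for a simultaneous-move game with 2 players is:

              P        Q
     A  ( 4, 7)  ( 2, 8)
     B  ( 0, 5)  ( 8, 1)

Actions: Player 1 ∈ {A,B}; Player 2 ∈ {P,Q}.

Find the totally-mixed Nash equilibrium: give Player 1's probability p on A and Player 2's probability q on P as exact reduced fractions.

P1 indiff ⇒ q·4+(1-q)·2 = q·0+(1-q)·8 ⇒ q(4) = (1-q)(6) ⇒ q = 3/5
P2 indiff ⇒ p·7+(1-p)·5 = p·8+(1-p)·1 ⇒ p(-1) = (1-p)(-4) ⇒ p = 4/5

p=4/5, q=3/5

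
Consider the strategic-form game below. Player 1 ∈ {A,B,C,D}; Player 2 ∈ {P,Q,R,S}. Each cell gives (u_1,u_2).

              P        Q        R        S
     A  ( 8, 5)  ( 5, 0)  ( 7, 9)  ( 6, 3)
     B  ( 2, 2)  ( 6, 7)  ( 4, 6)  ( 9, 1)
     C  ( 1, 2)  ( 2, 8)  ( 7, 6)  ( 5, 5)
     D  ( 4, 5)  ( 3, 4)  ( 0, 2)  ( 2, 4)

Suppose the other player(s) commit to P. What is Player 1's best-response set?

u_1(A vs P) = 8
u_1(B vs P) = 2
u_1(C vs P) = 1
u_1(D vs P) = 4
max payoff 8 at {A}

P1 best: {A}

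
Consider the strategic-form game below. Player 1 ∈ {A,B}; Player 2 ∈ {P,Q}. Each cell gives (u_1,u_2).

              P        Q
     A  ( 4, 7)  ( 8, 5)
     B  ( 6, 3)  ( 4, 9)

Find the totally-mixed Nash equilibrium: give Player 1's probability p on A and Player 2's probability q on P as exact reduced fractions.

p=3/4, q=2/3

P1 indiff ⇒ q·4+(1-q)·8 = q·6+(1-q)·4 ⇒ q(-2) = (1-q)(-4) ⇒ q = 2/3
P2 indiff ⇒ p·7+(1-p)·3 = p·5+(1-p)·9 ⇒ p(2) = (1-p)(6) ⇒ p = 3/4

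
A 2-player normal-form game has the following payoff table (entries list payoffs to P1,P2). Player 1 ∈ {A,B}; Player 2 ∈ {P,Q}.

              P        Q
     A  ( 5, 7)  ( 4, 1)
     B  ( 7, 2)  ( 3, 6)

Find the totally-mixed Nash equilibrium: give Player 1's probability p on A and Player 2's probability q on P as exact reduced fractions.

p=2/5, q=1/3

P1 indiff ⇒ q·5+(1-q)·4 = q·7+(1-q)·3 ⇒ q(-2) = (1-q)(-1) ⇒ q = 1/3
P2 indiff ⇒ p·7+(1-p)·2 = p·1+(1-p)·6 ⇒ p(6) = (1-p)(4) ⇒ p = 2/5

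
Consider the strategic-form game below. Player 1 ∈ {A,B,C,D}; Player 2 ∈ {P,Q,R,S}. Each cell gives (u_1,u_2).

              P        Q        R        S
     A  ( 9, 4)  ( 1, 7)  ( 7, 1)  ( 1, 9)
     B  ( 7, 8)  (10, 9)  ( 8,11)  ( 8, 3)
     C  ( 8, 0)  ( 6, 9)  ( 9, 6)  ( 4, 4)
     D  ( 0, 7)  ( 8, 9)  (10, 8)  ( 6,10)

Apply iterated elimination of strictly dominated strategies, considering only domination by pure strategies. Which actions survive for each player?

P2 drop P (Q beats it: A:7>4 B:9>8 C:9>0 D:9>7)
P1 drop A (B beats it: Q:10>1 R:8>7 S:8>1)
P1 drop C (D beats it: Q:8>6 R:10>9 S:6>4)
P1→{B,D} P2→{Q,R,S}

IESDS → P1:{B,D} P2:{Q,R,S}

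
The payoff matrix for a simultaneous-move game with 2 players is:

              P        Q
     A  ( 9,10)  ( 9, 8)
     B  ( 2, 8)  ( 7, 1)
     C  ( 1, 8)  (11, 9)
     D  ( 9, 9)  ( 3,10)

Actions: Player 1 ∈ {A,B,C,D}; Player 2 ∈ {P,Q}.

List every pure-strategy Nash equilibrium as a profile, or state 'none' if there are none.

(A,P): NE
(A,Q): not NE [P1→C gives 11>9; P2→P gives 10>8]
(B,P): not NE [P1→D gives 9>2]
(B,Q): not NE [P1→C gives 11>7; P2→P gives 8>1]
(C,P): not NE [P1→D gives 9>1; P2→Q gives 9>8]
(C,Q): NE
(D,P): not NE [P2→Q gives 10>9]
(D,Q): not NE [P1→C gives 11>3]

PSNE = {(A,P), (C,Q)}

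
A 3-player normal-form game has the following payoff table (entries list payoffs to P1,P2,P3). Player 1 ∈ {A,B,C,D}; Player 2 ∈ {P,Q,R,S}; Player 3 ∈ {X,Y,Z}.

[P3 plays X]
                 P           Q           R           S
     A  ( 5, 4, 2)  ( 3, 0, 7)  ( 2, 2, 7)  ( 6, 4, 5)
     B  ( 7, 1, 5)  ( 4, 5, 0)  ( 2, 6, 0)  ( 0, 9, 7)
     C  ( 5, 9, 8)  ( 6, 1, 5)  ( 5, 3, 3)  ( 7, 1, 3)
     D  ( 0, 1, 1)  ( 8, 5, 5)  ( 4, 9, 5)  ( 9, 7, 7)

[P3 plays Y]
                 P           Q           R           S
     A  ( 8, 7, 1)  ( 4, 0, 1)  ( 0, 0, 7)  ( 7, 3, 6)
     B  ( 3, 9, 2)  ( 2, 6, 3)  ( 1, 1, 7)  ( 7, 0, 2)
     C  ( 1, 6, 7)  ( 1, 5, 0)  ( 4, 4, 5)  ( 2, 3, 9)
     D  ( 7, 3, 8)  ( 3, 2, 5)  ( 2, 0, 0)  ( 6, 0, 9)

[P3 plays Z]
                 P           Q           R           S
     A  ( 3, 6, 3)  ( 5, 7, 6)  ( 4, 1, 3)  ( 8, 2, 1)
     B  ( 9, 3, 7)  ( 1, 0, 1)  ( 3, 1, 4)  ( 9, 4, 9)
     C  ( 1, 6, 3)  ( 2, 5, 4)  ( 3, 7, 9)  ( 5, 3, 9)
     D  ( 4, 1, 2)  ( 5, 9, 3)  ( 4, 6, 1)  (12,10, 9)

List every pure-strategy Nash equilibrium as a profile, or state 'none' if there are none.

Nash profiles: (D,S,Z)

(A,P,X): not NE [P1→B gives 7>5; P3→Z gives 3>2]
(A,P,Y): not NE [P3→Z gives 3>1]
(A,P,Z): not NE [P1→B gives 9>3; P2→Q gives 7>6]
(A,Q,X): not NE [P1→D gives 8>3; P2→S gives 4>0]
(A,Q,Y): not NE [P2→P gives 7>0; P3→X gives 7>1]
(A,Q,Z): not NE [P3→X gives 7>6]
(A,R,X): not NE [P1→C gives 5>2; P2→S gives 4>2]
(A,R,Y): not NE [P1→C gives 4>0; P2→P gives 7>0]
(A,R,Z): not NE [P2→Q gives 7>1; P3→Y gives 7>3]
(A,S,X): not NE [P1→D gives 9>6; P3→Y gives 6>5]
(A,S,Y): not NE [P2→P gives 7>3]
(A,S,Z): not NE [P1→D gives 12>8; P2→Q gives 7>2; P3→Y gives 6>1]
(B,P,X): not NE [P2→S gives 9>1; P3→Z gives 7>5]
(B,P,Y): not NE [P1→A gives 8>3; P3→Z gives 7>2]
(B,P,Z): not NE [P2→S gives 4>3]
(B,Q,X): not NE [P1→D gives 8>4; P2→S gives 9>5; P3→Y gives 3>0]
(B,Q,Y): not NE [P1→A gives 4>2; P2→P gives 9>6]
(B,Q,Z): not NE [P1→D gives 5>1; P2→S gives 4>0; P3→Y gives 3>1]
(B,R,X): not NE [P1→C gives 5>2; P2→S gives 9>6; P3→Y gives 7>0]
(B,R,Y): not NE [P1→C gives 4>1; P2→P gives 9>1]
(B,R,Z): not NE [P1→D gives 4>3; P2→S gives 4>1; P3→Y gives 7>4]
(B,S,X): not NE [P1→D gives 9>0; P3→Z gives 9>7]
(B,S,Y): not NE [P2→P gives 9>0; P3→Z gives 9>2]
(B,S,Z): not NE [P1→D gives 12>9]
(C,P,X): not NE [P1→B gives 7>5]
(C,P,Y): not NE [P1→A gives 8>1; P3→X gives 8>7]
(C,P,Z): not NE [P1→B gives 9>1; P2→R gives 7>6; P3→X gives 8>3]
(C,Q,X): not NE [P1→D gives 8>6; P2→P gives 9>1]
(C,Q,Y): not NE [P1→A gives 4>1; P2→P gives 6>5; P3→X gives 5>0]
(C,Q,Z): not NE [P1→D gives 5>2; P2→R gives 7>5; P3→X gives 5>4]
(C,R,X): not NE [P2→P gives 9>3; P3→Z gives 9>3]
(C,R,Y): not NE [P2→P gives 6>4; P3→Z gives 9>5]
(C,R,Z): not NE [P1→D gives 4>3]
(C,S,X): not NE [P1→D gives 9>7; P2→P gives 9>1; P3→Z gives 9>3]
(C,S,Y): not NE [P1→B gives 7>2; P2→P gives 6>3]
(C,S,Z): not NE [P1→D gives 12>5; P2→R gives 7>3]
(D,P,X): not NE [P1→B gives 7>0; P2→R gives 9>1; P3→Y gives 8>1]
(D,P,Y): not NE [P1→A gives 8>7]
(D,P,Z): not NE [P1→B gives 9>4; P2→S gives 10>1; P3→Y gives 8>2]
(D,Q,X): not NE [P2→R gives 9>5]
(D,Q,Y): not NE [P1→A gives 4>3; P2→P gives 3>2]
(D,Q,Z): not NE [P2→S gives 10>9; P3→Y gives 5>3]
(D,R,X): not NE [P1→C gives 5>4]
(D,R,Y): not NE [P1→C gives 4>2; P2→P gives 3>0; P3→X gives 5>0]
(D,R,Z): not NE [P2→S gives 10>6; P3→X gives 5>1]
(D,S,X): not NE [P2→R gives 9>7; P3→Z gives 9>7]
(D,S,Y): not NE [P1→B gives 7>6; P2→P gives 3>0]
(D,S,Z): NE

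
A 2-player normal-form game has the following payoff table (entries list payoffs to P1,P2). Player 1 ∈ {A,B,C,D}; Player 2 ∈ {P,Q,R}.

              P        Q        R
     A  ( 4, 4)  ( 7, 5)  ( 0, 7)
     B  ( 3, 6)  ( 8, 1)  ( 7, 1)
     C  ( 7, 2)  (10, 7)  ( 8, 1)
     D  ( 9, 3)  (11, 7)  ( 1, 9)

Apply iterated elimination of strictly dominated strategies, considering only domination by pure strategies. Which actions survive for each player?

Remaining: P1:{C,D} P2:{Q,R}

P1 drop A (C beats it: P:7>4 Q:10>7 R:8>0)
P1 drop B (C beats it: P:7>3 Q:10>8 R:8>7)
P2 drop P (Q beats it: C:7>2 D:7>3)
P1→{C,D} P2→{Q,R}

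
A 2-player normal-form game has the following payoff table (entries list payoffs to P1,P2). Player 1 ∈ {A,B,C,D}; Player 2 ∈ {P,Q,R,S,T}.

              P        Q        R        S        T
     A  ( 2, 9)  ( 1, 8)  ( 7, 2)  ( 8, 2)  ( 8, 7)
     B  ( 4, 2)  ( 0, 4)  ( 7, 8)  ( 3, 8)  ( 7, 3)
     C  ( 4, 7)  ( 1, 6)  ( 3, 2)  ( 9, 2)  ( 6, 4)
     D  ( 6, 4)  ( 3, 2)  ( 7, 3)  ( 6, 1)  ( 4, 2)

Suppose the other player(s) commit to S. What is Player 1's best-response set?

BR_1 = {C}

u_1(A vs S) = 8
u_1(B vs S) = 3
u_1(C vs S) = 9
u_1(D vs S) = 6
max payoff 9 at {C}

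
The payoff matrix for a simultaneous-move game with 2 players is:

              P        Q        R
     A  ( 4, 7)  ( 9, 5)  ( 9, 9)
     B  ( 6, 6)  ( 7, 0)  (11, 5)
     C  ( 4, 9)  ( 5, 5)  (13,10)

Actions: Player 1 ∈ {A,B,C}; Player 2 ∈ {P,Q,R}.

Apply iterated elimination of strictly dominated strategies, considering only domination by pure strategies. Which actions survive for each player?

P2 drop Q (P beats it: A:7>5 B:6>0 C:9>5)
P1 drop A (B beats it: P:6>4 R:11>9)
P1→{B,C} P2→{P,R}

Survivors P1:{B,C} P2:{P,R}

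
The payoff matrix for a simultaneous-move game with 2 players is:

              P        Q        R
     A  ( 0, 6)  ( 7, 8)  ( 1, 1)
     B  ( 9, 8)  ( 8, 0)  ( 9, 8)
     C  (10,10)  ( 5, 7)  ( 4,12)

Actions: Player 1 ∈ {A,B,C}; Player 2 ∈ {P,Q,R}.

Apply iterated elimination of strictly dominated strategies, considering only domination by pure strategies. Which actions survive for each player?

Survivors P1:{B,C} P2:{P,R}

P1 drop A (B beats it: P:9>0 Q:8>7 R:9>1)
P2 drop Q (P beats it: B:8>0 C:10>7)
P1→{B,C} P2→{P,R}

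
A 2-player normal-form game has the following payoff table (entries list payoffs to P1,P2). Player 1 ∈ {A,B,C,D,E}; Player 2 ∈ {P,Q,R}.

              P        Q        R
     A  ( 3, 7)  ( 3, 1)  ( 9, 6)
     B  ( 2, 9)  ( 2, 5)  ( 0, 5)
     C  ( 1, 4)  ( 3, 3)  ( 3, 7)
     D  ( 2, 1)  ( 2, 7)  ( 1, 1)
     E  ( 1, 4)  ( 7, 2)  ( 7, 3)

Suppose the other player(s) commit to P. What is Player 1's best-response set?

u_1(A vs P) = 3
u_1(B vs P) = 2
u_1(C vs P) = 1
u_1(D vs P) = 2
u_1(E vs P) = 1
max payoff 3 at {A}

BR_1 = {A}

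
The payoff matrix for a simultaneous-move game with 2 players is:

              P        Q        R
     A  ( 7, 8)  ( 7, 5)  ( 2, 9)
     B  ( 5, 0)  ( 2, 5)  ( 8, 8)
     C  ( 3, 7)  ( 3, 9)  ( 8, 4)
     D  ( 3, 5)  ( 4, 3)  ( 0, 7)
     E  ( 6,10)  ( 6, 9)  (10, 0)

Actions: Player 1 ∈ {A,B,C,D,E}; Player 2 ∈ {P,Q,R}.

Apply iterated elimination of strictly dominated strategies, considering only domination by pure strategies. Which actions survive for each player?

P1 drop B (E beats it: P:6>5 Q:6>2 R:10>8)
P1 drop C (E beats it: P:6>3 Q:6>3 R:10>8)
P1 drop D (A beats it: P:7>3 Q:7>4 R:2>0)
P2 drop Q (P beats it: A:8>5 E:10>9)
P1→{A,E} P2→{P,R}

IESDS → P1:{A,E} P2:{P,R}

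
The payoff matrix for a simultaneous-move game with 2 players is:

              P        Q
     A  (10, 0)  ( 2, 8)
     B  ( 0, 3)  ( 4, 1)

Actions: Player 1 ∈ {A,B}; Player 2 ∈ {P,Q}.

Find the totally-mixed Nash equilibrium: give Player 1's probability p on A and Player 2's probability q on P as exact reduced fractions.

P1 indiff ⇒ q·10+(1-q)·2 = q·0+(1-q)·4 ⇒ q(10) = (1-q)(2) ⇒ q = 1/6
P2 indiff ⇒ p·0+(1-p)·3 = p·8+(1-p)·1 ⇒ p(-8) = (1-p)(-2) ⇒ p = 1/5

P1 mixes 1/5 on A; P2 mixes 1/6 on P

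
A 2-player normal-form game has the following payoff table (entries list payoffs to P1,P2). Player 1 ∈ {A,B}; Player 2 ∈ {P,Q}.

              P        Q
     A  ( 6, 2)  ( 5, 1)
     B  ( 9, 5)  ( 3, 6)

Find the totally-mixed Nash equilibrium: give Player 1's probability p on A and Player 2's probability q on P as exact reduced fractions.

(p,q) = (1/2, 2/5)

P1 indiff ⇒ q·6+(1-q)·5 = q·9+(1-q)·3 ⇒ q(-3) = (1-q)(-2) ⇒ q = 2/5
P2 indiff ⇒ p·2+(1-p)·5 = p·1+(1-p)·6 ⇒ p(1) = (1-p)(1) ⇒ p = 1/2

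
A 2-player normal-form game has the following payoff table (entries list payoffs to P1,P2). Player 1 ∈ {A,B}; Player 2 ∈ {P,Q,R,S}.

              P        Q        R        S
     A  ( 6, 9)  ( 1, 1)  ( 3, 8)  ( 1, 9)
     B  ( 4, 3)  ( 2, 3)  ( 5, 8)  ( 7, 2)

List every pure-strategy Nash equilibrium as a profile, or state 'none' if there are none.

(A,P): NE
(A,Q): not NE [P1→B gives 2>1; P2→S gives 9>1]
(A,R): not NE [P1→B gives 5>3; P2→S gives 9>8]
(A,S): not NE [P1→B gives 7>1]
(B,P): not NE [P1→A gives 6>4; P2→R gives 8>3]
(B,Q): not NE [P2→R gives 8>3]
(B,R): NE
(B,S): not NE [P2→R gives 8>2]

PSNE = {(A,P), (B,R)}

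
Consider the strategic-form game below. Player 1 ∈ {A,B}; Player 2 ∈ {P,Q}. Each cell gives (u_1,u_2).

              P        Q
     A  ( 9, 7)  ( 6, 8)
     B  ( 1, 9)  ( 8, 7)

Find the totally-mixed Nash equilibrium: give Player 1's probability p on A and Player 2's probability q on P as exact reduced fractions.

(p,q) = (2/3, 1/5)

P1 indiff ⇒ q·9+(1-q)·6 = q·1+(1-q)·8 ⇒ q(8) = (1-q)(2) ⇒ q = 1/5
P2 indiff ⇒ p·7+(1-p)·9 = p·8+(1-p)·7 ⇒ p(-1) = (1-p)(-2) ⇒ p = 2/3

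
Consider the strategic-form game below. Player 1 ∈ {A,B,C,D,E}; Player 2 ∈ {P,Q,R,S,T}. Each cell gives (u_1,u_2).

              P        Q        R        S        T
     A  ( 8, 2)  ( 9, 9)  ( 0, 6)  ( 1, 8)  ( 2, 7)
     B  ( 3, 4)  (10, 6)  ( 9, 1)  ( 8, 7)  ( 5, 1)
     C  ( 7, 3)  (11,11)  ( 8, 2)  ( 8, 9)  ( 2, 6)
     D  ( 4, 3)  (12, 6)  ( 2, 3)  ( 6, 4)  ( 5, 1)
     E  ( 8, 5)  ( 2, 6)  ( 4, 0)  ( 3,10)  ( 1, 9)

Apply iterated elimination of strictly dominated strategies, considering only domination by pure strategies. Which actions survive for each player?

P2 drop P (Q beats it: A:9>2 B:6>4 C:11>3 D:6>3 E:6>5)
P1 drop A (B beats it: Q:10>9 R:9>0 S:8>1 T:5>2)
P1 drop E (B beats it: Q:10>2 R:9>4 S:8>3 T:5>1)
P2 drop R (Q beats it: B:6>1 C:11>2 D:6>3)
P2 drop T (Q beats it: B:6>1 C:11>6 D:6>1)
P1→{B,C,D} P2→{Q,S}

IESDS → P1:{B,C,D} P2:{Q,S}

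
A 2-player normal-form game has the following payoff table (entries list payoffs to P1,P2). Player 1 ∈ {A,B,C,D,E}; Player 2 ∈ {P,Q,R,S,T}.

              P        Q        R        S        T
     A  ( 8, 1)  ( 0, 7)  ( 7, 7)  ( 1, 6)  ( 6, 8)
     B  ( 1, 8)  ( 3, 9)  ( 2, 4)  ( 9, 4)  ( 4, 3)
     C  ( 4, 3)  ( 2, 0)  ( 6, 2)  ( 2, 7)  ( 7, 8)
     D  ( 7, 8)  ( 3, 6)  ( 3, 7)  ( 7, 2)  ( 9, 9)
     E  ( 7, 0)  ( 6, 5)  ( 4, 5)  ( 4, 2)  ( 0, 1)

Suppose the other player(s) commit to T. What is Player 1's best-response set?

P1 best: {D}

u_1(A vs T) = 6
u_1(B vs T) = 4
u_1(C vs T) = 7
u_1(D vs T) = 9
u_1(E vs T) = 0
max payoff 9 at {D}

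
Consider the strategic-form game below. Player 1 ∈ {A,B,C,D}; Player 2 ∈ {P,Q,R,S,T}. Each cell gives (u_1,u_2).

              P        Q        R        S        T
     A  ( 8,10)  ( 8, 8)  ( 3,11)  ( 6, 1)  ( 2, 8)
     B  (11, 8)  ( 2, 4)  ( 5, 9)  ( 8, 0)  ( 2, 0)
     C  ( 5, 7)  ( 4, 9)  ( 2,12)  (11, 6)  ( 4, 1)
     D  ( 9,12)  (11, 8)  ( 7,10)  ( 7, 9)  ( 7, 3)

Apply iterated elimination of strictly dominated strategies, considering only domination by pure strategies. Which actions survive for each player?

Remaining: P1:{B,D} P2:{P,R}

P1 drop A (D beats it: P:9>8 Q:11>8 R:7>3 S:7>6 T:7>2)
P2 drop Q (R beats it: B:9>4 C:12>9 D:10>8)
P2 drop S (P beats it: B:8>0 C:7>6 D:12>9)
P1 drop C (D beats it: P:9>5 R:7>2 T:7>4)
P2 drop T (P beats it: B:8>0 D:12>3)
P1→{B,D} P2→{P,R}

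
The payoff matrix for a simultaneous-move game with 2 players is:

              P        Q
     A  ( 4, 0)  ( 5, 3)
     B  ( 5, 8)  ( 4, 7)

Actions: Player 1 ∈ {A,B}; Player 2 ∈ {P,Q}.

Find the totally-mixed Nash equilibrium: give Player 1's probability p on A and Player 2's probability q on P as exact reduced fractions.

(p,q) = (1/4, 1/2)

P1 indiff ⇒ q·4+(1-q)·5 = q·5+(1-q)·4 ⇒ q(-1) = (1-q)(-1) ⇒ q = 1/2
P2 indiff ⇒ p·0+(1-p)·8 = p·3+(1-p)·7 ⇒ p(-3) = (1-p)(-1) ⇒ p = 1/4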